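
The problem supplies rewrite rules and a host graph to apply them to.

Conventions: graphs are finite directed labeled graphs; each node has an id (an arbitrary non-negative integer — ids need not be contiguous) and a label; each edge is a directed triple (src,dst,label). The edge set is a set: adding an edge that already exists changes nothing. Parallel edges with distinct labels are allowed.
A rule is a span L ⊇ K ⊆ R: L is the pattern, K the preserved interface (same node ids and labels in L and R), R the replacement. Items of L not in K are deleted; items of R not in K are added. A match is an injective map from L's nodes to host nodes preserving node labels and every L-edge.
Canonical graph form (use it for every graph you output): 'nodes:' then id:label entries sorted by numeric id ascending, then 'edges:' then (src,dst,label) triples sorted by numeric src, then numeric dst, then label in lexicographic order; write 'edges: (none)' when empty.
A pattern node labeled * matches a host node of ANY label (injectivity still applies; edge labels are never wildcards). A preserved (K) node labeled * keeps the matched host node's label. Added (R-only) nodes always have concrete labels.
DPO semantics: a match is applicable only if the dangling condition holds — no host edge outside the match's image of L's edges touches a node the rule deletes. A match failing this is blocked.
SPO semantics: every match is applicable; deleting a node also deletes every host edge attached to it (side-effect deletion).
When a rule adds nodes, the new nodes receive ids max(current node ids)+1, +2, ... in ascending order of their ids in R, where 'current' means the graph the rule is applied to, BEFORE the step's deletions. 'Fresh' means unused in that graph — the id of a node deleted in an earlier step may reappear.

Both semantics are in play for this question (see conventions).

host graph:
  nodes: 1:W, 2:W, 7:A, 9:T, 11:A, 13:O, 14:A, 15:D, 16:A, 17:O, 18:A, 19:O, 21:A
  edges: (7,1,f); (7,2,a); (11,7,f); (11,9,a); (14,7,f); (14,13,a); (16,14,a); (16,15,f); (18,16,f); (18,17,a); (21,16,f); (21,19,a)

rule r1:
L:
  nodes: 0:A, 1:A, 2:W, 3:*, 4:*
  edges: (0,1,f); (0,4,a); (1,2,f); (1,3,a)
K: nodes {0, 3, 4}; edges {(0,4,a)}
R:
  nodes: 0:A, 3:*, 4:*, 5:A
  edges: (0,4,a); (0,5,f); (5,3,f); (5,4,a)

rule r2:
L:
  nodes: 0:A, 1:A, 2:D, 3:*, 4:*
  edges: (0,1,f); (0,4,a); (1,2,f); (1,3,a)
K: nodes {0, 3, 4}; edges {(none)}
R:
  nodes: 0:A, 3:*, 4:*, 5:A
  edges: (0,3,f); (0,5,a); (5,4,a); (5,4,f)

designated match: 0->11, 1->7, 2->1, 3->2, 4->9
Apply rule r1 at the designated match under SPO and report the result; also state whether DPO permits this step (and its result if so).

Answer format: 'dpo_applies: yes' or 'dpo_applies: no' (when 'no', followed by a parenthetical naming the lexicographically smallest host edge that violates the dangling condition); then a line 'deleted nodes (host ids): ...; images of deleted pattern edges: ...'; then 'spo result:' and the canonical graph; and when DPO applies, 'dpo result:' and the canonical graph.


dpo_applies: no
(the rule deletes node 7, which keeps host edge (14,7,f) outside the match image — the dangling condition fails, DPO blocks; SPO proceeds and side-deletes such edges)
deleted nodes (host ids): 1, 7; images of deleted pattern edges: (7,1,f); (7,2,a); (11,7,f)
spo result:
nodes: 2:W, 9:T, 11:A, 13:O, 14:A, 15:D, 16:A, 17:O, 18:A, 19:O, 21:A, 22:A
edges: (11,9,a); (11,22,f); (14,13,a); (16,14,a); (16,15,f); (18,16,f); (18,17,a); (21,16,f); (21,19,a); (22,2,f); (22,9,a)


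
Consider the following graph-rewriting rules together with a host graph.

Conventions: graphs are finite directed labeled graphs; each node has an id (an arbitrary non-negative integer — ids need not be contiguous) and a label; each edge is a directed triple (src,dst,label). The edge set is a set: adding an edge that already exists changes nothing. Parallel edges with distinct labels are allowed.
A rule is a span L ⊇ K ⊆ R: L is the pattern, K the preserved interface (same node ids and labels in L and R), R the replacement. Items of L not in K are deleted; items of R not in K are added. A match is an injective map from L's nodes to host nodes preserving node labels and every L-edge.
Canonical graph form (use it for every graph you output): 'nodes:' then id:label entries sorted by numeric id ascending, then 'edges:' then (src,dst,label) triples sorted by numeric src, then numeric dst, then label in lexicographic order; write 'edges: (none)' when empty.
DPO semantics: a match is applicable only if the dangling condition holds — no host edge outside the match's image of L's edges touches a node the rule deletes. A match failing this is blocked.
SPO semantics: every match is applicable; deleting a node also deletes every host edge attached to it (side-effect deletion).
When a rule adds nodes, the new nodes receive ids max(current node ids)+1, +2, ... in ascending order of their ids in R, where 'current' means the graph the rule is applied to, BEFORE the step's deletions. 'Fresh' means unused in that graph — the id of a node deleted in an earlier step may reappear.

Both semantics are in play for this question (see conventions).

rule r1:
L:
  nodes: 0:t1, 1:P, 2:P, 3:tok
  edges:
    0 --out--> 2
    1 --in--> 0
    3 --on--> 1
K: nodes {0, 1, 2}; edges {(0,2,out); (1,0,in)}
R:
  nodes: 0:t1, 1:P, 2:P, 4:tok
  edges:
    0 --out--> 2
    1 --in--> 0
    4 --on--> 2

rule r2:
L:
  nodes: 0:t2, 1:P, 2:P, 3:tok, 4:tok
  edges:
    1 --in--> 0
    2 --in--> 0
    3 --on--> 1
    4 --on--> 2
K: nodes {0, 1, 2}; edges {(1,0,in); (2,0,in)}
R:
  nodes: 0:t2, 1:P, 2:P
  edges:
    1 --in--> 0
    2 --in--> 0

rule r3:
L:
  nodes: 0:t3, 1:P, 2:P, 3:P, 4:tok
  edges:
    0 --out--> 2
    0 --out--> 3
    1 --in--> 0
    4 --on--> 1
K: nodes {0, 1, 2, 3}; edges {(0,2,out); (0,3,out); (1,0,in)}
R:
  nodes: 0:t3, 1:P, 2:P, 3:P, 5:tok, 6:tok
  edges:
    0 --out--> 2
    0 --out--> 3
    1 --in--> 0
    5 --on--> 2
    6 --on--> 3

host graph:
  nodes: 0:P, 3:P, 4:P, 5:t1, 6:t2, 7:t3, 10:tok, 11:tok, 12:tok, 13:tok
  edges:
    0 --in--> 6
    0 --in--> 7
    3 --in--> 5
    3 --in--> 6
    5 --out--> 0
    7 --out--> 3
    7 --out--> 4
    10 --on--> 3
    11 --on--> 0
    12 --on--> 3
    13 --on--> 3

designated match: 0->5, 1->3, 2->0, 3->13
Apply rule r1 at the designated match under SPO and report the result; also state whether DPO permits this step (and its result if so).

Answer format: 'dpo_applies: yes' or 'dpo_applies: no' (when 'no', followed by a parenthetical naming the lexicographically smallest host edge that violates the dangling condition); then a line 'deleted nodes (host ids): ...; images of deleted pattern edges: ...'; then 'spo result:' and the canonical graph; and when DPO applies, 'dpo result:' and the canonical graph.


dpo_applies: yes
deleted nodes (host ids): 13; images of deleted pattern edges: (13,3,on)
spo result:
nodes: 0:P, 3:P, 4:P, 5:t1, 6:t2, 7:t3, 10:tok, 11:tok, 12:tok, 14:tok
edges: (0,6,in); (0,7,in); (3,5,in); (3,6,in); (5,0,out); (7,3,out); (7,4,out); (10,3,on); (11,0,on); (12,3,on); (14,0,on)
dpo result:
nodes: 0:P, 3:P, 4:P, 5:t1, 6:t2, 7:t3, 10:tok, 11:tok, 12:tok, 14:tok
edges: (0,6,in); (0,7,in); (3,5,in); (3,6,in); (5,0,out); (7,3,out); (7,4,out); (10,3,on); (11,0,on); (12,3,on); (14,0,on)


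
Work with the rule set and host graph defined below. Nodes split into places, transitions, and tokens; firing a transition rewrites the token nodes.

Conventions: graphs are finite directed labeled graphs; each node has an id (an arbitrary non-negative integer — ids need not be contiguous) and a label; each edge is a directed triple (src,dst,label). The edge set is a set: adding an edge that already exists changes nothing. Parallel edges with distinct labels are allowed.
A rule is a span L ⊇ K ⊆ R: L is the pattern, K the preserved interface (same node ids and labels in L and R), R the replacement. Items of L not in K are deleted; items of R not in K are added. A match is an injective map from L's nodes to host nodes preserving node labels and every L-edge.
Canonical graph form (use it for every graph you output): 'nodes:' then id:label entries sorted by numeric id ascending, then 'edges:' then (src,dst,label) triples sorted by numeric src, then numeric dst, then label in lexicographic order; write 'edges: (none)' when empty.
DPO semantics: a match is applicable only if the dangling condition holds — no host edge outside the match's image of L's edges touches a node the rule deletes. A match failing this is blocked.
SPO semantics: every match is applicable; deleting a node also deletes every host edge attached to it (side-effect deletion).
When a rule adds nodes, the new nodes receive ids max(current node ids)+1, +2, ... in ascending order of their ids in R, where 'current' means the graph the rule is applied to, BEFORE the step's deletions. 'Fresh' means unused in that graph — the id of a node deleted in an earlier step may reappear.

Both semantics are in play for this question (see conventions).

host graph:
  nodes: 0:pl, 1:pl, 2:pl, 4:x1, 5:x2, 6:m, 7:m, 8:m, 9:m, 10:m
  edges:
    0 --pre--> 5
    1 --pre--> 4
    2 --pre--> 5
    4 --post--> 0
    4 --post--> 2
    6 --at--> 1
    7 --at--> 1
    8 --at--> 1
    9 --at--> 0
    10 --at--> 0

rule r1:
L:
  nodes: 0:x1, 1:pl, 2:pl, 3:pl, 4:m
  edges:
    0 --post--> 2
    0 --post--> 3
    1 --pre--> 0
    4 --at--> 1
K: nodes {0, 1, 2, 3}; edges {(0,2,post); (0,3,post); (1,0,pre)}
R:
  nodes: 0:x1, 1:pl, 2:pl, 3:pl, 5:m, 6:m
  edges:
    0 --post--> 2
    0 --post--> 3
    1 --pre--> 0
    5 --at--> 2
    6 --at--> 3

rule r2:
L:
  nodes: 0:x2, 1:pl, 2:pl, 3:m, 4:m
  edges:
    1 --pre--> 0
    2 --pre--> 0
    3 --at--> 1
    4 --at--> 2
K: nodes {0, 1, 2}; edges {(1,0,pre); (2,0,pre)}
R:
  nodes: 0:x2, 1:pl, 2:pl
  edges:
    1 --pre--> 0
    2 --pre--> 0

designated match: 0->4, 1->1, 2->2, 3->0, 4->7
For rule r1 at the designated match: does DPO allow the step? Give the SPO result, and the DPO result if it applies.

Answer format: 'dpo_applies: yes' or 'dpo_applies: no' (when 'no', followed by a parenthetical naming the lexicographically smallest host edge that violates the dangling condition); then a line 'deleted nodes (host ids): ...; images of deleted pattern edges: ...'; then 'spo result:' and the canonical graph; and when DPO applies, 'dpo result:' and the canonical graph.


dpo_applies: yes
deleted nodes (host ids): 7; images of deleted pattern edges: (7,1,at)
spo result:
nodes: 0:pl, 1:pl, 2:pl, 4:x1, 5:x2, 6:m, 8:m, 9:m, 10:m, 11:m, 12:m
edges: (0,5,pre); (1,4,pre); (2,5,pre); (4,0,post); (4,2,post); (6,1,at); (8,1,at); (9,0,at); (10,0,at); (11,2,at); (12,0,at)
dpo result:
nodes: 0:pl, 1:pl, 2:pl, 4:x1, 5:x2, 6:m, 8:m, 9:m, 10:m, 11:m, 12:m
edges: (0,5,pre); (1,4,pre); (2,5,pre); (4,0,post); (4,2,post); (6,1,at); (8,1,at); (9,0,at); (10,0,at); (11,2,at); (12,0,at)


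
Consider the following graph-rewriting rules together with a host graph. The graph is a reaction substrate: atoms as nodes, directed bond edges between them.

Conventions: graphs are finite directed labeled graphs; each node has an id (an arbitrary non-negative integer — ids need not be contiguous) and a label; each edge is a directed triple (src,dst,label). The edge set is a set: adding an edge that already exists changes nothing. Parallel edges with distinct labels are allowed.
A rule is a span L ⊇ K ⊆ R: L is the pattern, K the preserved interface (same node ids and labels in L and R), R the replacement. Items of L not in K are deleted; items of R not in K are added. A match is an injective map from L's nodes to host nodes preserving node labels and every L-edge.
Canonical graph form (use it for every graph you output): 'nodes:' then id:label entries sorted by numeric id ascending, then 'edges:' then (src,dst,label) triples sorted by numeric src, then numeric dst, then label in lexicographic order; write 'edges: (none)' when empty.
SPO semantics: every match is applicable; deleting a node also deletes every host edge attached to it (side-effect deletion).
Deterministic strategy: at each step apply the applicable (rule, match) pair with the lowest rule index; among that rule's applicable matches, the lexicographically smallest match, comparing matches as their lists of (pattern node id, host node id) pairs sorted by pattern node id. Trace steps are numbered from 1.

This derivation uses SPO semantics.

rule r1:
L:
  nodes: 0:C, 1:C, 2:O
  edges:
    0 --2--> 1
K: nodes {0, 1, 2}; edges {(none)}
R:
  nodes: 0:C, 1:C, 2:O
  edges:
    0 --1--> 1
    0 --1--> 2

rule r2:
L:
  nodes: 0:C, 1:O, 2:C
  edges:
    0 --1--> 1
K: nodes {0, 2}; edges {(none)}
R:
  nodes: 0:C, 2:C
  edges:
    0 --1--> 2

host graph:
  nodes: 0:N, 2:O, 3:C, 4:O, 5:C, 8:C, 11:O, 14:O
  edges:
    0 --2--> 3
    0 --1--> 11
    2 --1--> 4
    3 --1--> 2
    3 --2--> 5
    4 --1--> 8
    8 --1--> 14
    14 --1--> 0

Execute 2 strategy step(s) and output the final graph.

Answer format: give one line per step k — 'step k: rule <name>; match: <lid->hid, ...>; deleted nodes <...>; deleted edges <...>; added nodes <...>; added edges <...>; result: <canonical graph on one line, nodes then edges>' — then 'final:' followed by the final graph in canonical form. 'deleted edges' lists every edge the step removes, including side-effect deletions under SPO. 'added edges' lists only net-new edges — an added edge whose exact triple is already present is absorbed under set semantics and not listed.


step 1: rule r1; match: 0->3, 1->5, 2->2; deleted nodes (none); deleted edges (3,5,2); added nodes (none); added edges (3,5,1); result: nodes: 0:N, 2:O, 3:C, 4:O, 5:C, 8:C, 11:O, 14:O edges: (0,3,2); (0,11,1); (2,4,1); (3,2,1); (3,5,1); (4,8,1); (8,14,1); (14,0,1)
step 2: rule r2; match: 0->3, 1->2, 2->5; deleted nodes 2; deleted edges (2,4,1); (3,2,1); added nodes (none); added edges (none); result: nodes: 0:N, 3:C, 4:O, 5:C, 8:C, 11:O, 14:O edges: (0,3,2); (0,11,1); (3,5,1); (4,8,1); (8,14,1); (14,0,1)
final:
nodes: 0:N, 3:C, 4:O, 5:C, 8:C, 11:O, 14:O
edges: (0,3,2); (0,11,1); (3,5,1); (4,8,1); (8,14,1); (14,0,1)


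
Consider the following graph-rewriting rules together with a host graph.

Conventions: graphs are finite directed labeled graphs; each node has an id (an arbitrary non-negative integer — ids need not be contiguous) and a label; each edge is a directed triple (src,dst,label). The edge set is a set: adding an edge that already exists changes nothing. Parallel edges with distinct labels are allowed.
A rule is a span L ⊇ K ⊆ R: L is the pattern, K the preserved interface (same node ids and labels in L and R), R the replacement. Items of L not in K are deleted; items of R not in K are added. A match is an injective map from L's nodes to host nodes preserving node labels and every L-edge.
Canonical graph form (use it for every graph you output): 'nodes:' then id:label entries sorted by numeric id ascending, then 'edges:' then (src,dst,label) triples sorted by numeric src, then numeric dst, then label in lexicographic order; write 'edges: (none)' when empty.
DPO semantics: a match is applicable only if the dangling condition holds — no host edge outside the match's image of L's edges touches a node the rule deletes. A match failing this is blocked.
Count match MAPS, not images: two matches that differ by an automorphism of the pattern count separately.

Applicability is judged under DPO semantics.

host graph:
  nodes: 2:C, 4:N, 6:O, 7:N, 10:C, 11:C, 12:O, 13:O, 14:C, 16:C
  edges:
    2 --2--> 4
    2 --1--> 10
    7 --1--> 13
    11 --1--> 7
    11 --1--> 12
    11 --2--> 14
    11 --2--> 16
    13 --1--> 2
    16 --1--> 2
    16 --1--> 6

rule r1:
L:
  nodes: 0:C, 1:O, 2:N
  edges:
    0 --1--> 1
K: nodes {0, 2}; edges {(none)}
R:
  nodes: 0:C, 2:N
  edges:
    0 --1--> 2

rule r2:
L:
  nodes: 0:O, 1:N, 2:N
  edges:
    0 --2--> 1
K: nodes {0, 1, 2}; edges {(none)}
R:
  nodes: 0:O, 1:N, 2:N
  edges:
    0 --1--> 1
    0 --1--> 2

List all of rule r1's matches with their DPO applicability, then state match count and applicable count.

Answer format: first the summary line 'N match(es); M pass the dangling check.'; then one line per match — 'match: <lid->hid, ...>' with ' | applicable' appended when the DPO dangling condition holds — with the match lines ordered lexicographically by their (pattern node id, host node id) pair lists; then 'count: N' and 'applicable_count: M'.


4 match(es); 4 pass the dangling check.
match: 0->11, 1->12, 2->4 | applicable
match: 0->11, 1->12, 2->7 | applicable
match: 0->16, 1->6, 2->4 | applicable
match: 0->16, 1->6, 2->7 | applicable
count: 4
applicable_count: 4


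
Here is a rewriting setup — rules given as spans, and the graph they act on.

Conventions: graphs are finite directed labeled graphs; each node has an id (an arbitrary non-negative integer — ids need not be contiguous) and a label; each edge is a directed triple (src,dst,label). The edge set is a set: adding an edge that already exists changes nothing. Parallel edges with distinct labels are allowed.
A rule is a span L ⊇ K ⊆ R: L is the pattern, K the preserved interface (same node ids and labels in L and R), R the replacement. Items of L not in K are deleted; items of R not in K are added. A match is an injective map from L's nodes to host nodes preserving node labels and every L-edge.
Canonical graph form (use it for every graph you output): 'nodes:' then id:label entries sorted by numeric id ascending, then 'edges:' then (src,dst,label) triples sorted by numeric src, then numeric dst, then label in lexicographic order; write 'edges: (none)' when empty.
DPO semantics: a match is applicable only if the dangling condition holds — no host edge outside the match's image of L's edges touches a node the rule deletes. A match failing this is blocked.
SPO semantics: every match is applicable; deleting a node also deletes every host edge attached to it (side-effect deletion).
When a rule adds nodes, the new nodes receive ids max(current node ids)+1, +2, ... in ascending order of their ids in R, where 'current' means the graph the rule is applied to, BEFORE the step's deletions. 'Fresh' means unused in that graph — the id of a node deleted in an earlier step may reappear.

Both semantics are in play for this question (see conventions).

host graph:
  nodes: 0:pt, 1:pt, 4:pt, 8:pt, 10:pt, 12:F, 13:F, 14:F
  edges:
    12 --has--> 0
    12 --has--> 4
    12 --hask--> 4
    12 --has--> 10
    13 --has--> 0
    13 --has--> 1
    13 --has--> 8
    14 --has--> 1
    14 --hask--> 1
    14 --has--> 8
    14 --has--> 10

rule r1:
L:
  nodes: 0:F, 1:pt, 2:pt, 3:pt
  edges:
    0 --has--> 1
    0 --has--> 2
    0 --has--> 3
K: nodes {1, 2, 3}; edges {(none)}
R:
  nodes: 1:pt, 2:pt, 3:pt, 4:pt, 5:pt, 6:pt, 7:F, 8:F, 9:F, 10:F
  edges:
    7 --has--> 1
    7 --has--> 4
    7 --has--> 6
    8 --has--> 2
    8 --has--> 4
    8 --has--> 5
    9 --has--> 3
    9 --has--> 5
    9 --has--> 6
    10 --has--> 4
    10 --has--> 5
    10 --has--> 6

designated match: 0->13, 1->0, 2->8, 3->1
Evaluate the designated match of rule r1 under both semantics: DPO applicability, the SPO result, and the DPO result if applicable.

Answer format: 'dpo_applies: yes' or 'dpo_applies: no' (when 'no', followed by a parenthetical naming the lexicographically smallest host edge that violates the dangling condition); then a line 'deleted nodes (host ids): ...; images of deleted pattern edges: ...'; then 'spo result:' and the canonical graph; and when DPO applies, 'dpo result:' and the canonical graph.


dpo_applies: yes
deleted nodes (host ids): 13; images of deleted pattern edges: (13,0,has); (13,1,has); (13,8,has)
spo result:
nodes: 0:pt, 1:pt, 4:pt, 8:pt, 10:pt, 12:F, 14:F, 15:pt, 16:pt, 17:pt, 18:F, 19:F, 20:F, 21:F
edges: (12,0,has); (12,4,has); (12,4,hask); (12,10,has); (14,1,has); (14,1,hask); (14,8,has); (14,10,has); (18,0,has); (18,15,has); (18,17,has); (19,8,has); (19,15,has); (19,16,has); (20,1,has); (20,16,has); (20,17,has); (21,15,has); (21,16,has); (21,17,has)
dpo result:
nodes: 0:pt, 1:pt, 4:pt, 8:pt, 10:pt, 12:F, 14:F, 15:pt, 16:pt, 17:pt, 18:F, 19:F, 20:F, 21:F
edges: (12,0,has); (12,4,has); (12,4,hask); (12,10,has); (14,1,has); (14,1,hask); (14,8,has); (14,10,has); (18,0,has); (18,15,has); (18,17,has); (19,8,has); (19,15,has); (19,16,has); (20,1,has); (20,16,has); (20,17,has); (21,15,has); (21,16,has); (21,17,has)


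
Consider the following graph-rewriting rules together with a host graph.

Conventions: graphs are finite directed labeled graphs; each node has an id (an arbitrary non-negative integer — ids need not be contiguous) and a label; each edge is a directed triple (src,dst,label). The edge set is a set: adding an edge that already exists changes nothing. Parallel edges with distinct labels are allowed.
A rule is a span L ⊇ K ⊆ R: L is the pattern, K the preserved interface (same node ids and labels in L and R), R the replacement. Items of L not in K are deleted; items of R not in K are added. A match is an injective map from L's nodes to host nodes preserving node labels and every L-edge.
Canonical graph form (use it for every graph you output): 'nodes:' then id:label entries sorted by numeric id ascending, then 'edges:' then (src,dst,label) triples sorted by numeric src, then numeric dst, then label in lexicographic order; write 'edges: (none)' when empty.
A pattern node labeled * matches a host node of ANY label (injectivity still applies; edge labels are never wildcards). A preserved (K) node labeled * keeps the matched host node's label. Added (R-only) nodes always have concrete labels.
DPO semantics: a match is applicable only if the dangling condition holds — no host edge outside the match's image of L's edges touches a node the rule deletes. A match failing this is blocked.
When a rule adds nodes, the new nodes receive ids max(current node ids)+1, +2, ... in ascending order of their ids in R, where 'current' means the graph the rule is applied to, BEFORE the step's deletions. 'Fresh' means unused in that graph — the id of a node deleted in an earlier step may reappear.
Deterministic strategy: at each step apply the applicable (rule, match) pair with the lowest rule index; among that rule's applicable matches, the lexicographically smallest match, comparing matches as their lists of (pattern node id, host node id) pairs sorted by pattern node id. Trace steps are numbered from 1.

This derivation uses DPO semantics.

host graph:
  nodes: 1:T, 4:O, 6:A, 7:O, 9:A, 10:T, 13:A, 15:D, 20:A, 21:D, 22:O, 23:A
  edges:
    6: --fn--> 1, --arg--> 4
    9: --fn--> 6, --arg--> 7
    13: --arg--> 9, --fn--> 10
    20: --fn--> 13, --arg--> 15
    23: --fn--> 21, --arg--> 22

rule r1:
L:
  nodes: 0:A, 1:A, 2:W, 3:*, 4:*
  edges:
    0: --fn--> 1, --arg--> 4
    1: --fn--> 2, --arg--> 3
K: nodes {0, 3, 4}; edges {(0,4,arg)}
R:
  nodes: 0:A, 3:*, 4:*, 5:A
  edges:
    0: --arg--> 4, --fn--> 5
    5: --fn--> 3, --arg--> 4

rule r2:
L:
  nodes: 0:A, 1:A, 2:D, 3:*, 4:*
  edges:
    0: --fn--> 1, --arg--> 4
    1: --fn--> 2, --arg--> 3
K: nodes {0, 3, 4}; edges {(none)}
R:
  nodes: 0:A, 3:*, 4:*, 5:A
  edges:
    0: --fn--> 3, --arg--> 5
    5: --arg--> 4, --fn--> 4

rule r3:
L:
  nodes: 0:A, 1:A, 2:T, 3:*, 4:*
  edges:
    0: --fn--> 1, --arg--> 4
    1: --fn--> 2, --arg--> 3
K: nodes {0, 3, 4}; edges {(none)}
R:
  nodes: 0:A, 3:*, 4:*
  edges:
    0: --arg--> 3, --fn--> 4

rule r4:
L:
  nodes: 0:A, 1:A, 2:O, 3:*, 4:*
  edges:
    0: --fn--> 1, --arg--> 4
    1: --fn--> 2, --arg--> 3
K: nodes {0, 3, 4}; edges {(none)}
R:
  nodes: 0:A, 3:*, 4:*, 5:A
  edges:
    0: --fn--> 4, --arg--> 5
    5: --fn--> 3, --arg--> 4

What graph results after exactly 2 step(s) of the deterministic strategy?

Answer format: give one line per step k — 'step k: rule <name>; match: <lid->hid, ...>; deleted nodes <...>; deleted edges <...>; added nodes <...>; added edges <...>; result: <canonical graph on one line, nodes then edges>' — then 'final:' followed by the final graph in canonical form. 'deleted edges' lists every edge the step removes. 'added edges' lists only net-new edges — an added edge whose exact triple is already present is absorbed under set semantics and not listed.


step 1: rule r3; match: 0->9, 1->6, 2->1, 3->4, 4->7; deleted nodes 1, 6; deleted edges (6,1,fn); (6,4,arg); (9,6,fn); (9,7,arg); added nodes (none); added edges (9,4,arg); (9,7,fn); result: nodes: 4:O, 7:O, 9:A, 10:T, 13:A, 15:D, 20:A, 21:D, 22:O, 23:A edges: (9,4,arg); (9,7,fn); (13,9,arg); (13,10,fn); (20,13,fn); (20,15,arg); (23,21,fn); (23,22,arg)
step 2: rule r3; match: 0->20, 1->13, 2->10, 3->9, 4->15; deleted nodes 10, 13; deleted edges (13,9,arg); (13,10,fn); (20,13,fn); (20,15,arg); added nodes (none); added edges (20,9,arg); (20,15,fn); result: nodes: 4:O, 7:O, 9:A, 15:D, 20:A, 21:D, 22:O, 23:A edges: (9,4,arg); (9,7,fn); (20,9,arg); (20,15,fn); (23,21,fn); (23,22,arg)
final:
nodes: 4:O, 7:O, 9:A, 15:D, 20:A, 21:D, 22:O, 23:A
edges: (9,4,arg); (9,7,fn); (20,9,arg); (20,15,fn); (23,21,fn); (23,22,arg)


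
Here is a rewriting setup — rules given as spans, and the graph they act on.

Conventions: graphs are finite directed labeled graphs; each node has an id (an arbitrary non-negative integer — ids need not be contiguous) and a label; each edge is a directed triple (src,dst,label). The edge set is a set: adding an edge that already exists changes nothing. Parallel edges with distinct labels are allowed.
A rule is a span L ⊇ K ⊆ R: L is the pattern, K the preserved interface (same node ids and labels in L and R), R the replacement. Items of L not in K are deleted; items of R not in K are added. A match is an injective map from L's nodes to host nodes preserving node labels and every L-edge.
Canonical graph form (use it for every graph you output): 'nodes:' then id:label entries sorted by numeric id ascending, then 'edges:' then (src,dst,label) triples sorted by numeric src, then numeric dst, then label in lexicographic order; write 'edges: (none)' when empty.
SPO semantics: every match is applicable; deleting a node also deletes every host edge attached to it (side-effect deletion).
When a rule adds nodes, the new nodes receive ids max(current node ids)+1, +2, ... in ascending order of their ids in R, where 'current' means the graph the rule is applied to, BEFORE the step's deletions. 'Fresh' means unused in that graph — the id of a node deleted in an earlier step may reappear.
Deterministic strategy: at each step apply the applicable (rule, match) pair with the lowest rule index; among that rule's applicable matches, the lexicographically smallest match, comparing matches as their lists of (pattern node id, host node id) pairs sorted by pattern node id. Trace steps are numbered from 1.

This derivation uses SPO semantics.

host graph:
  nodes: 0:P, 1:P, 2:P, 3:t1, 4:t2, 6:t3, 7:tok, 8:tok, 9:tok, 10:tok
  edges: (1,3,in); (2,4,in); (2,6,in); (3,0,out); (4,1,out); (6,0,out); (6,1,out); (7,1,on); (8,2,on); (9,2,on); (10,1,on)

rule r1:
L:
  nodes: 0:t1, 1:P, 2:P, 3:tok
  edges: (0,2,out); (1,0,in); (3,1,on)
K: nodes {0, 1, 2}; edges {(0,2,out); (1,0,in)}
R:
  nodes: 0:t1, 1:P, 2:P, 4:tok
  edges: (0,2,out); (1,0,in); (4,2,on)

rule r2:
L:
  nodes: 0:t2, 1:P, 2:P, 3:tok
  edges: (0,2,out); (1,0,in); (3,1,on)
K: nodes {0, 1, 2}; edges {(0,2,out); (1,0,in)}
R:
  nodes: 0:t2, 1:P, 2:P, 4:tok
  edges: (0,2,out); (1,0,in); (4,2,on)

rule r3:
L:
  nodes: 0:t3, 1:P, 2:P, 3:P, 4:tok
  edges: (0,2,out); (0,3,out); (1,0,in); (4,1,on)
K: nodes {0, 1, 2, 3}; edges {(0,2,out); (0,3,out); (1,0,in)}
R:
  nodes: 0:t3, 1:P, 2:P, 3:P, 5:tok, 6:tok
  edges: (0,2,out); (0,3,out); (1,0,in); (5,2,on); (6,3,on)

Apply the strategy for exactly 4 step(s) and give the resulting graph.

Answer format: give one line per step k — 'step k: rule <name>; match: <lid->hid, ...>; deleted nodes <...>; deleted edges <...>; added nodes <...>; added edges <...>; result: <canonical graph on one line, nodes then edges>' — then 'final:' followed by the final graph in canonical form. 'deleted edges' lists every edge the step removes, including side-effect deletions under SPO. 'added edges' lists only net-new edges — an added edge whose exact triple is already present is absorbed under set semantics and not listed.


step 1: rule r1; match: 0->3, 1->1, 2->0, 3->7; deleted nodes 7; deleted edges (7,1,on); added nodes 11; added edges (11,0,on); result: nodes: 0:P, 1:P, 2:P, 3:t1, 4:t2, 6:t3, 8:tok, 9:tok, 10:tok, 11:tok edges: (1,3,in); (2,4,in); (2,6,in); (3,0,out); (4,1,out); (6,0,out); (6,1,out); (8,2,on); (9,2,on); (10,1,on); (11,0,on)
step 2: rule r1; match: 0->3, 1->1, 2->0, 3->10; deleted nodes 10; deleted edges (10,1,on); added nodes 12; added edges (12,0,on); result: nodes: 0:P, 1:P, 2:P, 3:t1, 4:t2, 6:t3, 8:tok, 9:tok, 11:tok, 12:tok edges: (1,3,in); (2,4,in); (2,6,in); (3,0,out); (4,1,out); (6,0,out); (6,1,out); (8,2,on); (9,2,on); (11,0,on); (12,0,on)
step 3: rule r2; match: 0->4, 1->2, 2->1, 3->8; deleted nodes 8; deleted edges (8,2,on); added nodes 13; added edges (13,1,on); result: nodes: 0:P, 1:P, 2:P, 3:t1, 4:t2, 6:t3, 9:tok, 11:tok, 12:tok, 13:tok edges: (1,3,in); (2,4,in); (2,6,in); (3,0,out); (4,1,out); (6,0,out); (6,1,out); (9,2,on); (11,0,on); (12,0,on); (13,1,on)
step 4: rule r1; match: 0->3, 1->1, 2->0, 3->13; deleted nodes 13; deleted edges (13,1,on); added nodes 14; added edges (14,0,on); result: nodes: 0:P, 1:P, 2:P, 3:t1, 4:t2, 6:t3, 9:tok, 11:tok, 12:tok, 14:tok edges: (1,3,in); (2,4,in); (2,6,in); (3,0,out); (4,1,out); (6,0,out); (6,1,out); (9,2,on); (11,0,on); (12,0,on); (14,0,on)
final:
nodes: 0:P, 1:P, 2:P, 3:t1, 4:t2, 6:t3, 9:tok, 11:tok, 12:tok, 14:tok
edges: (1,3,in); (2,4,in); (2,6,in); (3,0,out); (4,1,out); (6,0,out); (6,1,out); (9,2,on); (11,0,on); (12,0,on); (14,0,on)


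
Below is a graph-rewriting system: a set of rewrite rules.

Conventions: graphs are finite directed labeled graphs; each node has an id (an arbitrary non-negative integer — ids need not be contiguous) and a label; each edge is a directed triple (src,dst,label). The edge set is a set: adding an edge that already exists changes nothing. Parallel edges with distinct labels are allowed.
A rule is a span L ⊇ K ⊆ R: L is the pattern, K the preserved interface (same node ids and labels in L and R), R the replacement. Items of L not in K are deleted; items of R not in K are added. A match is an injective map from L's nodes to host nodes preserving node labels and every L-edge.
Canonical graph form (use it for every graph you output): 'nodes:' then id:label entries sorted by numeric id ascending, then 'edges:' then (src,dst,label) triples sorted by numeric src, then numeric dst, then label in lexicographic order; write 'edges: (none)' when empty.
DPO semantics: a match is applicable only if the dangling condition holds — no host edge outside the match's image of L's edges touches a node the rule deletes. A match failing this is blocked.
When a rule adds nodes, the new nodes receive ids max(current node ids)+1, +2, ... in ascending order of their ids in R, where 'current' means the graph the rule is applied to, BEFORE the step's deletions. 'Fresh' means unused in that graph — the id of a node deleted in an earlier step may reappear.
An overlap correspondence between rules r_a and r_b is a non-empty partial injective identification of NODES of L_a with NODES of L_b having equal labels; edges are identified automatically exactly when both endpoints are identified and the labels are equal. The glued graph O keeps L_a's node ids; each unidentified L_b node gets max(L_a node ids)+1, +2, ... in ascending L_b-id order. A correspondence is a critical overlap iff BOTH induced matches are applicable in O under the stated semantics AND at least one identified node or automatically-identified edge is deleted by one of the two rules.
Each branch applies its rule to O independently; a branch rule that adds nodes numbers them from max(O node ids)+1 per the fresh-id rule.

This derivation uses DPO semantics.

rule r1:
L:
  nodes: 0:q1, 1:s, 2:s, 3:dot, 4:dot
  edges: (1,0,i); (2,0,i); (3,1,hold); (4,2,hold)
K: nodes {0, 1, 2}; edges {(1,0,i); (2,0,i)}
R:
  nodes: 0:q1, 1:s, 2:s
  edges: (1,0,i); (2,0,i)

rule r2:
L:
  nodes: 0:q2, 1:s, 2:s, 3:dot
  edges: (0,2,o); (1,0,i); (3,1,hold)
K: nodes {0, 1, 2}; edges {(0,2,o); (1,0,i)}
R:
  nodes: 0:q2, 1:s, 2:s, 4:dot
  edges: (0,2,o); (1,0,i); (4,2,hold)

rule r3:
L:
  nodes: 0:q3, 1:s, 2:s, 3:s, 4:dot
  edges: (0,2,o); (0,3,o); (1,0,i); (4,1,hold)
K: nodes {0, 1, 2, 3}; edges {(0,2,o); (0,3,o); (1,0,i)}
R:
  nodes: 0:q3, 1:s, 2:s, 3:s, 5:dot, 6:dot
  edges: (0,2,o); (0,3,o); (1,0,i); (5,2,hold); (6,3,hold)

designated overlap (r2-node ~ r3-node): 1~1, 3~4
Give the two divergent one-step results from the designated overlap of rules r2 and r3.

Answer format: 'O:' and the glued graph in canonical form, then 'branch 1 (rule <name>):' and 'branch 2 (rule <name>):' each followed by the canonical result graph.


O:
nodes: 0:q2, 1:s, 2:s, 3:dot, 4:q3, 5:s, 6:s
edges: (0,2,o); (1,0,i); (1,4,i); (3,1,hold); (4,5,o); (4,6,o)
branch 1 (rule r2):
nodes: 0:q2, 1:s, 2:s, 4:q3, 5:s, 6:s, 7:dot
edges: (0,2,o); (1,0,i); (1,4,i); (4,5,o); (4,6,o); (7,2,hold)
branch 2 (rule r3):
nodes: 0:q2, 1:s, 2:s, 4:q3, 5:s, 6:s, 7:dot, 8:dot
edges: (0,2,o); (1,0,i); (1,4,i); (4,5,o); (4,6,o); (7,5,hold); (8,6,hold)


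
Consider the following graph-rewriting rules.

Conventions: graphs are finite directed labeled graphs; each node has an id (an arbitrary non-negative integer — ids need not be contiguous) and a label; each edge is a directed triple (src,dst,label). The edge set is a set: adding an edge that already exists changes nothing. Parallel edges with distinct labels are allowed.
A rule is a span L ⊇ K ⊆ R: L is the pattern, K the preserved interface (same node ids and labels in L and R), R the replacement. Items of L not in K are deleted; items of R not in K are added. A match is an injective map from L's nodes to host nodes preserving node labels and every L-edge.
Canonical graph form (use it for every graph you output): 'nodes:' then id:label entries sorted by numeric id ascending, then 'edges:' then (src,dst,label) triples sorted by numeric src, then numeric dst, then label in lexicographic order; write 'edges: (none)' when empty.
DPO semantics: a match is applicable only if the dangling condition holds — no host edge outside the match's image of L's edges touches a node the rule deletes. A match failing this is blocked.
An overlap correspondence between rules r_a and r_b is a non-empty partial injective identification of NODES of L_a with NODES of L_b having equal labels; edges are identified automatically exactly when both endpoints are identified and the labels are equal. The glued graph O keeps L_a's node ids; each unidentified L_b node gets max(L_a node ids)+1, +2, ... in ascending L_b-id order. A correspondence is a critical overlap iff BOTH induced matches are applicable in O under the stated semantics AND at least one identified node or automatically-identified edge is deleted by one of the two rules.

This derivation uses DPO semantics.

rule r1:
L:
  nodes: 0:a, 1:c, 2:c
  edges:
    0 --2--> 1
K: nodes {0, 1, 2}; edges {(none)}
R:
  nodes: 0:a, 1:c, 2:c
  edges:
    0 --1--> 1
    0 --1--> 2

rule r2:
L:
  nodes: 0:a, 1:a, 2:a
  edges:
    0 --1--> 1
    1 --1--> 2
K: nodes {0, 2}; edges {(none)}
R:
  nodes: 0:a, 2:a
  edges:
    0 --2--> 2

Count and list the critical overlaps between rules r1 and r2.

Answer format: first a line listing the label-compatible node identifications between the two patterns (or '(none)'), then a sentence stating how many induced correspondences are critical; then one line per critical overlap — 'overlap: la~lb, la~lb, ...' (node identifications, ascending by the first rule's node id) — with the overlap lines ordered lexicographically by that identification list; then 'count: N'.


label-compatible node identifications between L(r1) and L(r2): 0~0, 0~1, 0~2
0 of the induced correspondences are critical overlaps of r1 and r2.
count: 0


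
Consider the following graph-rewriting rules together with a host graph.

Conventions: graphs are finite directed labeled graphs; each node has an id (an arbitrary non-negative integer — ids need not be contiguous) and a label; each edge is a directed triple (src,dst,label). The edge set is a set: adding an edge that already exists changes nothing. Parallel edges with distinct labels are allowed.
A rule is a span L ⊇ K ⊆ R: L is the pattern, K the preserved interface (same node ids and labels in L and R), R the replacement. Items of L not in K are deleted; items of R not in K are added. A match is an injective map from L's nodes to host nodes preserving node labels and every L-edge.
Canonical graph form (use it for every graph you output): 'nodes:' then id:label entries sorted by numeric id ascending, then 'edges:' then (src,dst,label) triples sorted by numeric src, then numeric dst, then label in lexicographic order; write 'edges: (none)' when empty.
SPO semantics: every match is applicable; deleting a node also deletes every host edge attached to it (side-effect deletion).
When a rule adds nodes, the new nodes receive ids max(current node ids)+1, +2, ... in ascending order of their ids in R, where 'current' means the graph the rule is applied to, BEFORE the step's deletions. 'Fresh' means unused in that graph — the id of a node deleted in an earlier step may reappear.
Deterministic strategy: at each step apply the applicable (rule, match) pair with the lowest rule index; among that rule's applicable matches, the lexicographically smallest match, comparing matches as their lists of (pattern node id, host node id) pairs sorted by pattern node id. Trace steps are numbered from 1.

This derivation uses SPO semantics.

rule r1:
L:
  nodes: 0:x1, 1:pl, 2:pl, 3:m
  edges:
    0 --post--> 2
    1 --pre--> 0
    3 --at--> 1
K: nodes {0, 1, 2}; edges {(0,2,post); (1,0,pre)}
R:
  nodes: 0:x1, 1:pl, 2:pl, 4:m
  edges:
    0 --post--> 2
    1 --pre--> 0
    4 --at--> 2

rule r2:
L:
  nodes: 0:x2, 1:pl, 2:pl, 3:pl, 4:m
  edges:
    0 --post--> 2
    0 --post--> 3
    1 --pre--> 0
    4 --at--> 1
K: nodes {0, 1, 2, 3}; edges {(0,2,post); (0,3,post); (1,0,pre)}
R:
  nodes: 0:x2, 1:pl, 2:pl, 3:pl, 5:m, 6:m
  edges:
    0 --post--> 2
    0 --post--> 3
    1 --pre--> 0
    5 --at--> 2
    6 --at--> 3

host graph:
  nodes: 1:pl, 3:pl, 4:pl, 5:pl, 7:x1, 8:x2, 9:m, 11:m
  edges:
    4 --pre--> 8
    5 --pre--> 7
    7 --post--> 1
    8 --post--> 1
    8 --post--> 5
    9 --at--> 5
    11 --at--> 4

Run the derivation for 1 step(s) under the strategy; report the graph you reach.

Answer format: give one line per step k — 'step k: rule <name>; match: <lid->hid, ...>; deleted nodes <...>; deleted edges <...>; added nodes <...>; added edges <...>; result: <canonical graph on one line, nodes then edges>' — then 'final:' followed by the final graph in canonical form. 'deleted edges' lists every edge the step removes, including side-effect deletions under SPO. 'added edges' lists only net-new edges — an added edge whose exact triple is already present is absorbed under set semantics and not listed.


step 1: rule r1; match: 0->7, 1->5, 2->1, 3->9; deleted nodes 9; deleted edges (9,5,at); added nodes 12; added edges (12,1,at); result: nodes: 1:pl, 3:pl, 4:pl, 5:pl, 7:x1, 8:x2, 11:m, 12:m edges: (4,8,pre); (5,7,pre); (7,1,post); (8,1,post); (8,5,post); (11,4,at); (12,1,at)
final:
nodes: 1:pl, 3:pl, 4:pl, 5:pl, 7:x1, 8:x2, 11:m, 12:m
edges: (4,8,pre); (5,7,pre); (7,1,post); (8,1,post); (8,5,post); (11,4,at); (12,1,at)


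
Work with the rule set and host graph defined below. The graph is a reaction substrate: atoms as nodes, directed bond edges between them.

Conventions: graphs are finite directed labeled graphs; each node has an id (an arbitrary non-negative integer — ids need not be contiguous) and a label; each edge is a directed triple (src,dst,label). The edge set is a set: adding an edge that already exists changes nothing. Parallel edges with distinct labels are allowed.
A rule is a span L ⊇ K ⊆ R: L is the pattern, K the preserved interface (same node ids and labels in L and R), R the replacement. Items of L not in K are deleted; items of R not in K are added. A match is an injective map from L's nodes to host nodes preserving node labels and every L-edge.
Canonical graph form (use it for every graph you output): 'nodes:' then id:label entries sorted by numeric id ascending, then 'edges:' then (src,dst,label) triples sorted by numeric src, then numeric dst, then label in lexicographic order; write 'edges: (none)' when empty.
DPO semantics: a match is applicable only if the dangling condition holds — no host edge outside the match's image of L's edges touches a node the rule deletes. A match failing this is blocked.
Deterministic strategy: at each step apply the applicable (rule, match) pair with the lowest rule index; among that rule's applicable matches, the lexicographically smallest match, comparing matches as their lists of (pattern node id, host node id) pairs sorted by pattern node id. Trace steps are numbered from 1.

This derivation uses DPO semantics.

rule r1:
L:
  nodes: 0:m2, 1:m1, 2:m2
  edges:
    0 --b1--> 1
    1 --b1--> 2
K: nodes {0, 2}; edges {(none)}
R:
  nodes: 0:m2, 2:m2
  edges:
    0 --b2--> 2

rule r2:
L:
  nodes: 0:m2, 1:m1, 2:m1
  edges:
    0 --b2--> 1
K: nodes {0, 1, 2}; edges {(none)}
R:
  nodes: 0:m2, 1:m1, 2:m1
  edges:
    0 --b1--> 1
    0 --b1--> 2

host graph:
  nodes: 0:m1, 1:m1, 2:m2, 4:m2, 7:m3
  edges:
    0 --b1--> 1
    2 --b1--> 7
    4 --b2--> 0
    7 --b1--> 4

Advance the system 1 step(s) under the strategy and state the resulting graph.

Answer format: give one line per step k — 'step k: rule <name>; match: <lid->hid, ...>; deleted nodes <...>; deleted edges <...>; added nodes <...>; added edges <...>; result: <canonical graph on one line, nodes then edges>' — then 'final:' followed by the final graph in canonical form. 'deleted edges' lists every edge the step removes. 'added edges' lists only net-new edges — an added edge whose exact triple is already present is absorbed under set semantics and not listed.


step 1: rule r2; match: 0->4, 1->0, 2->1; deleted nodes (none); deleted edges (4,0,b2); added nodes (none); added edges (4,0,b1); (4,1,b1); result: nodes: 0:m1, 1:m1, 2:m2, 4:m2, 7:m3 edges: (0,1,b1); (2,7,b1); (4,0,b1); (4,1,b1); (7,4,b1)
final:
nodes: 0:m1, 1:m1, 2:m2, 4:m2, 7:m3
edges: (0,1,b1); (2,7,b1); (4,0,b1); (4,1,b1); (7,4,b1)
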